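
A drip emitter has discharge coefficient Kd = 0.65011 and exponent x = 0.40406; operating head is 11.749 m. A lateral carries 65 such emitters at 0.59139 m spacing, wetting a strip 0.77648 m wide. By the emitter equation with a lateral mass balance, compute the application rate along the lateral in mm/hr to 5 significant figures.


Approach: apply the emitter equation with a lateral mass balance, q = Kd*h^x; Q = n*q; rate = Q/(n*spacing*width).
Step 1 — single emitter flow (q = Kd*h^x):
  q = 0.65011 * 11.749^0.40406 = 1.759266 L/hr
Step 2 — total lateral flow: Q = 65 * 1.759266 = 114.3523 L/hr
Step 3 — wetted area: A = 65 * 0.59139 * 0.77648 = 29.84816 m^2
Step 4 — application rate: Q/A = 114.3523/29.84816 = 3.8311 mm/hr
Therefore the application rate along the lateral = 3.8311 mm/hr.


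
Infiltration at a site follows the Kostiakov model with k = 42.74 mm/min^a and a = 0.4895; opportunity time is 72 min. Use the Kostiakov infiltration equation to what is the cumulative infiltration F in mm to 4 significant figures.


Approach: apply the Kostiakov infiltration equation, F = k*t^a.
F = 42.74 * 72^0.4895 = 346.7 mm
Therefore the cumulative infiltration F = 346.7 mm.


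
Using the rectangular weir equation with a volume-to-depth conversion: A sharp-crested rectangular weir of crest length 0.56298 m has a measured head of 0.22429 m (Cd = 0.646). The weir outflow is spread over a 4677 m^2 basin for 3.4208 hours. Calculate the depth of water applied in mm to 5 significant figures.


Approach: apply the rectangular weir equation with a volume-to-depth conversion, Q = (2/3)*Cd*L*sqrt(2g)*H^1.5; d = Q*t/A * 1000.
Step 1 — weir discharge:
  Q = (2/3)*0.646*0.56298*sqrt(2*9.81)*0.22429^1.5 = 0.1140771 m^3/s
Step 2 — volume: V = 0.1140771 * 3.4208*3600 = 1404.846 m^3
Step 3 — depth: d = V/A * 1000 = 1404.846/4677 * 1000 = 300.37 mm
Therefore the depth of water applied = 300.37 mm.


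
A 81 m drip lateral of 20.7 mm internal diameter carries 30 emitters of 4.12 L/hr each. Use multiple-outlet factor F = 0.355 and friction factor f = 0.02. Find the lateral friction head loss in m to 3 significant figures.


Approach: apply Darcy-Weisbach with the multiple-outlet F-factor, Q = n*q/(3600*1000) m^3/s; v = Q/A; hf = F*f*(L/D)*(v^2/(2g)).
Q = 30*4.12/(3600*1000) = 3.4333e-05 m^3/s
A = pi*(20.7e-3/2)^2 = 3.3654e-04 m^2, so v = Q/A = 0.10202 m/s
hf = 0.355*0.02*(81/0.0207)*(0.10202^2/(2*9.81)) = 0.0147 m
Therefore the lateral friction head loss = 0.0147 m.


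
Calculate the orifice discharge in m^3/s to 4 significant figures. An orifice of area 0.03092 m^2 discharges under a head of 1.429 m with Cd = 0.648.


Approach: apply the orifice equation, Q = Cd*A*sqrt(2*g*h).
Q = 0.648 * 0.03092 * sqrt(2*9.81*1.429) = 0.1061 m^3/s
Therefore the orifice discharge = 0.1061 m^3/s.


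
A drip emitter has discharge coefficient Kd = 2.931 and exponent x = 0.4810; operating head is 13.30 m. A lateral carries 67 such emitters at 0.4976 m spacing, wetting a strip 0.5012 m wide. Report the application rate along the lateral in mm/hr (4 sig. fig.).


Approach: apply the emitter equation with a lateral mass balance, q = Kd*h^x; Q = n*q; rate = Q/(n*spacing*width).
Step 1 — single emitter flow (q = Kd*h^x):
  q = 2.931 * 13.30^0.4810 = 10.1763 L/hr
Step 2 — total lateral flow: Q = 67 * 10.1763 = 681.810 L/hr
Step 3 — wetted area: A = 67 * 0.4976 * 0.5012 = 16.7096 m^2
Step 4 — application rate: Q/A = 681.810/16.7096 = 40.80 mm/hr
Therefore the application rate along the lateral = 40.80 mm/hr.


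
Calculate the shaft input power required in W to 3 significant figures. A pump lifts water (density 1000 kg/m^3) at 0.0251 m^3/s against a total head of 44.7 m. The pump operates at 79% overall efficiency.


Approach: apply hydraulic power then efficiency conversion, P = rho*g*Q*H; P_in = P/eta.
Step 1 — hydraulic power (P = rho*g*Q*H):
  P = 1000 * 9.81 * 0.0251 * 44.7 = 11007 W
Step 2 — input power: P_in = P/eta = 11007 / 0.79 = 13900 W
Therefore the shaft input power required = 13900 W.


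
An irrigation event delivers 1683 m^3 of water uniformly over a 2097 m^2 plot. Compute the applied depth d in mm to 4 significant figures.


Approach: apply depth from volume over area, d = (V/A)*1000.
d = (1683 / 2097) * 1000 = 802.6 mm
Therefore the applied depth d = 802.6 mm.


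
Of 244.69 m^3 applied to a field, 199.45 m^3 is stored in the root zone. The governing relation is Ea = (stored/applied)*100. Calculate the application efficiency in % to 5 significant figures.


Ea = (199.45/244.69)*100 = 81.511 %
Therefore the application efficiency = 81.511 %.


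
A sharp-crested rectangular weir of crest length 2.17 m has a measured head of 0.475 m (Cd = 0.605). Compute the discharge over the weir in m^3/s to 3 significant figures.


Approach: apply the rectangular weir equation, Q = (2/3)*Cd*L*sqrt(2g)*H^1.5.
Q = (2/3)*0.605*2.17*sqrt(2*9.81)*0.475^1.5 = 1.27 m^3/s
Therefore the discharge over the weir = 1.27 m^3/s.


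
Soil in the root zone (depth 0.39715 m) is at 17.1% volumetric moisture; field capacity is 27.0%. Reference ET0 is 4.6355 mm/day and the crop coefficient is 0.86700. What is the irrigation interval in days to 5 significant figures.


Approach: apply soil-water budget scheduling, SMD = (FC-theta)/100*depth*1000; ETc = ET0*Kc; interval = SMD/ETc.
Step 1 — soil moisture deficit:
  SMD = (27.0 - 17.1)/100 * 0.39715 * 1000 = 39.31785 mm
Step 2 — daily crop ET (ETc = ET0*Kc):
  ETc = 4.6355 * 0.86700 = 4.018979 mm/day
Step 3 — irrigation interval (SMD/ETc):
  interval = 39.31785 / 4.018979 = 9.7830 days
Therefore the irrigation interval = 9.7830 days.


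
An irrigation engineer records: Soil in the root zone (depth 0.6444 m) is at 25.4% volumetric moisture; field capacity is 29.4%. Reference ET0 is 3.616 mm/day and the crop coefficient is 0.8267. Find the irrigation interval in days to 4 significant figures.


Approach: apply soil-water budget scheduling, SMD = (FC-theta)/100*depth*1000; ETc = ET0*Kc; interval = SMD/ETc.
Step 1 — soil moisture deficit:
  SMD = (29.4 - 25.4)/100 * 0.6444 * 1000 = 25.7760 mm
Step 2 — daily crop ET (ETc = ET0*Kc):
  ETc = 3.616 * 0.8267 = 2.98935 mm/day
Step 3 — irrigation interval (SMD/ETc):
  interval = 25.7760 / 2.98935 = 8.623 days
Therefore the irrigation interval = 8.623 days.


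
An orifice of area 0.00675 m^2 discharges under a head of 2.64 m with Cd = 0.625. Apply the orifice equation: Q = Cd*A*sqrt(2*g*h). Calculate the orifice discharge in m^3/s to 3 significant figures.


Q = 0.625 * 0.00675 * sqrt(2*9.81*2.64) = 0.0304 m^3/s
Therefore the orifice discharge = 0.0304 m^3/s.


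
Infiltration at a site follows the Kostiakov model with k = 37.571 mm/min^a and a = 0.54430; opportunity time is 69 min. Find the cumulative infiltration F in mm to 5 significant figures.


Approach: apply the Kostiakov infiltration equation, F = k*t^a.
F = 37.571 * 69^0.54430 = 376.48 mm
Therefore the cumulative infiltration F = 376.48 mm.


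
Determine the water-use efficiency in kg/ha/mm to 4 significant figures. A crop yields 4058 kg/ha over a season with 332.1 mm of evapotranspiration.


Approach: apply the water-use efficiency ratio, WUE = yield/ET.
WUE = 4058 / 332.1 = 12.22 kg/ha/mm
Therefore the water-use efficiency = 12.22 kg/ha/mm.


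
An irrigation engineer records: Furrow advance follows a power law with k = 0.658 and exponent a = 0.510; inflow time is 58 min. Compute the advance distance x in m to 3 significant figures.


Approach: apply the power-law advance function, x = k*t^a.
x = 0.658 * 58^0.510 = 5.22 m
Therefore the advance distance x = 5.22 m.


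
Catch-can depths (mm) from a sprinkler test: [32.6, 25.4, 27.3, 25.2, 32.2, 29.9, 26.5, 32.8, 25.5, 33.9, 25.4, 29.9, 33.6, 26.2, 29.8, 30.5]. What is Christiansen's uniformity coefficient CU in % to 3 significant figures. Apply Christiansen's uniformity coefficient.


Approach: apply Christiansen's uniformity coefficient, CU = (1 - mean_abs_deviation/mean)*100.
mean = 29.169 mm
mean |d_i - mean| = 2.8352 mm
CU = (1 - 2.8352/29.169)*100 = 90.3 %
Therefore Christiansen's uniformity coefficient CU = 90.3 %.


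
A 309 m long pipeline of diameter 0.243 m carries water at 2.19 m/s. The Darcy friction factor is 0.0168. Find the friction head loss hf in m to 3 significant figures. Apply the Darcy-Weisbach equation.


Approach: apply the Darcy-Weisbach equation, hf = f*(L/D)*(v^2/(2g)).
hf = 0.0168 * (309/0.243) * (2.19^2 / (2*9.81))
hf = 5.22 m
Therefore the friction head loss hf = 5.22 m.


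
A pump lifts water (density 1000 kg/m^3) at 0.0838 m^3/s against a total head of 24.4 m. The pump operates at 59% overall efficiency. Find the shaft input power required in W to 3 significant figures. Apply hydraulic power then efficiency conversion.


Approach: apply hydraulic power then efficiency conversion, P = rho*g*Q*H; P_in = P/eta.
Step 1 — hydraulic power (P = rho*g*Q*H):
  P = 1000 * 9.81 * 0.0838 * 24.4 = 20059 W
Step 2 — input power: P_in = P/eta = 20059 / 0.59 = 34000 W
Therefore the shaft input power required = 34000 W.


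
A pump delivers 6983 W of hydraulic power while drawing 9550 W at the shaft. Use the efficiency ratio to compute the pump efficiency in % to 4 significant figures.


Approach: apply the efficiency ratio, eta = (P_out/P_in)*100.
eta = (6983 / 9550) * 100 = 73.12 %
Therefore the pump efficiency = 73.12 %.


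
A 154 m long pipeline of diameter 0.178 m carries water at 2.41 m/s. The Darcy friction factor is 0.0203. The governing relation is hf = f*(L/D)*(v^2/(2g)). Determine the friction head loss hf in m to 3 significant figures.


hf = 0.0203 * (154/0.178) * (2.41^2 / (2*9.81))
hf = 5.20 m
Therefore the friction head loss hf = 5.20 m.


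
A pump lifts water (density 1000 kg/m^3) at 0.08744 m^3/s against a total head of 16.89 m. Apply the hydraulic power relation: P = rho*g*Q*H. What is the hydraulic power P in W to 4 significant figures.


P = 1000 * 9.81 * 0.08744 * 16.89 = 14490 W
Therefore the hydraulic power P = 14490 W.


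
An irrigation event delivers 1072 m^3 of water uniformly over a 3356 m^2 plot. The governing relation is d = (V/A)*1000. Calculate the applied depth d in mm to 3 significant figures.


d = (1072 / 3356) * 1000 = 319 mm
Therefore the applied depth d = 319 mm.


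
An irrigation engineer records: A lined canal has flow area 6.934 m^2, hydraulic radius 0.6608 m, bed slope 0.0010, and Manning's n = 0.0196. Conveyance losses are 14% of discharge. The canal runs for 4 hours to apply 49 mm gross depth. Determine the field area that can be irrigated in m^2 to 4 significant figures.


Approach: apply Manning's equation with a conveyance and depth budget, Q = (1/n)*A*R^(2/3)*S^(1/2); Q_field = Q*(1-loss); Area = Q_field*t/(d/1000).
Step 1 — canal discharge (Manning's equation):
  Q = (1/0.0196) * 6.934 * 0.6608^(2/3) * 0.0010^(1/2) = 8.48740 m^3/s
Step 2 — delivered flow: Q_field = 8.48740*(1 - 14/100) = 7.29916 m^3/s
Step 3 — volume delivered: V = 7.29916 * 4*3600 = 105108 m^3
Step 4 — area served: A = V / (depth/1000) = 105108 / 0.049 = 2145000 m^2
Therefore the field area that can be irrigated = 2145000 m^2.


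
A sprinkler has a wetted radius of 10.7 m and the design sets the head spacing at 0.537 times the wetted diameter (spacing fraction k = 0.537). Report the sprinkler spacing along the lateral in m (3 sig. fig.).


Approach: apply the sprinkler spacing rule (spacing as a fraction of wetted diameter), S = k*(2*R).
S = 0.537 * (2 * 10.7) = 11.5 m
Therefore the sprinkler spacing along the lateral = 11.5 m.


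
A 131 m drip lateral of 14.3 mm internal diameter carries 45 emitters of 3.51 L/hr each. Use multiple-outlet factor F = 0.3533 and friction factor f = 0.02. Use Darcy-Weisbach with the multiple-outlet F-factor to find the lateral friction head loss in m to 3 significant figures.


Approach: apply Darcy-Weisbach with the multiple-outlet F-factor, Q = n*q/(3600*1000) m^3/s; v = Q/A; hf = F*f*(L/D)*(v^2/(2g)).
Q = 45*3.51/(3600*1000) = 4.3875e-05 m^3/s
A = pi*(14.3e-3/2)^2 = 1.6061e-04 m^2, so v = Q/A = 0.27318 m/s
hf = 0.3533*0.02*(131/0.0143)*(0.27318^2/(2*9.81)) = 0.246 m
Therefore the lateral friction head loss = 0.246 m.


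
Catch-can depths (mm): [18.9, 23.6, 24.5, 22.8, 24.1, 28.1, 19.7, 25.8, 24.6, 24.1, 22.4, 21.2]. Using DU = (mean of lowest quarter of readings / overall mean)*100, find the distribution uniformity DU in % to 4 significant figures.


sorted lowest 3 of 12: [18.9, 19.7, 21.2] -> mean = 19.9333 mm
overall mean = 23.3167 mm
DU = (19.9333/23.3167)*100 = 85.49 %
Therefore the distribution uniformity DU = 85.49 %.


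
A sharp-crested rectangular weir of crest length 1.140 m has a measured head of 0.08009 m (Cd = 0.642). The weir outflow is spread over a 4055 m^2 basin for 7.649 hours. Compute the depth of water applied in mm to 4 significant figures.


Approach: apply the rectangular weir equation with a volume-to-depth conversion, Q = (2/3)*Cd*L*sqrt(2g)*H^1.5; d = Q*t/A * 1000.
Step 1 — weir discharge:
  Q = (2/3)*0.642*1.140*sqrt(2*9.81)*0.08009^1.5 = 0.0489853 m^3/s
Step 2 — volume: V = 0.0489853 * 7.649*3600 = 1348.88 m^3
Step 3 — depth: d = V/A * 1000 = 1348.88/4055 * 1000 = 332.6 mm
Therefore the depth of water applied = 332.6 mm.


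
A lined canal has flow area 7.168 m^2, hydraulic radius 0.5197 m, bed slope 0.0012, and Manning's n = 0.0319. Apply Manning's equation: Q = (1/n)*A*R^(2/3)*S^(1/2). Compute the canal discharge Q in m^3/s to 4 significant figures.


Q = (1/0.0319) * 7.168 * 0.5197^(2/3) * 0.0012^(1/2) = 5.032 m^3/s
Therefore the canal discharge Q = 5.032 m^3/s.


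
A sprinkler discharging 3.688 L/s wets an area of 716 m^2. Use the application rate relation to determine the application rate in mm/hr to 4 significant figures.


Approach: apply the application rate relation, rate = (Q/A)*3600.
rate = (3.688 / 716) * 3600 = 18.54 mm/hr
Therefore the application rate = 18.54 mm/hr.


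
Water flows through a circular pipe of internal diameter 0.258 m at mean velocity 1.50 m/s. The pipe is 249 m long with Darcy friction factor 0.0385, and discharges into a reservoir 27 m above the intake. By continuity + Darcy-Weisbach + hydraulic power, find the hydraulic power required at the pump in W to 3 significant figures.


Approach: apply continuity + Darcy-Weisbach + hydraulic power, Q = A*v; hf = f*(L/D)*(v^2/(2g)); H = static + hf; P = rho*g*Q*H.
Step 1 — flow rate (continuity, Q = A*v):
  A = pi*(0.258/2)^2 = 0.052279 m^2
  Q = 0.052279 * 1.50 = 0.078419 m^3/s
Step 2 — friction head loss (Darcy-Weisbach):
  hf = 0.0385 * (249/0.258) * (1.50^2 / (2*9.81))
  hf = 4.2611 m
Step 3 — total head: H = 27 + 4.2611 = 31.261 m
Step 4 — hydraulic power (P = rho*g*Q*H):
  P = 1000 * 9.81 * 0.078419 * 31.261 = 24000 W
Therefore the hydraulic power required at the pump = 24000 W.


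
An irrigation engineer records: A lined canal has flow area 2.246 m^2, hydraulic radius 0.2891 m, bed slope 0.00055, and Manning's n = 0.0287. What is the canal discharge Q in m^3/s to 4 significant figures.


Approach: apply Manning's equation, Q = (1/n)*A*R^(2/3)*S^(1/2).
Q = (1/0.0287) * 2.246 * 0.2891^(2/3) * 0.00055^(1/2) = 0.8024 m^3/s
Therefore the canal discharge Q = 0.8024 m^3/s.


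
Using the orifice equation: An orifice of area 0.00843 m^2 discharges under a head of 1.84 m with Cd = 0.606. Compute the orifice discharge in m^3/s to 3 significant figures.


Approach: apply the orifice equation, Q = Cd*A*sqrt(2*g*h).
Q = 0.606 * 0.00843 * sqrt(2*9.81*1.84) = 0.0307 m^3/s
Therefore the orifice discharge = 0.0307 m^3/s.


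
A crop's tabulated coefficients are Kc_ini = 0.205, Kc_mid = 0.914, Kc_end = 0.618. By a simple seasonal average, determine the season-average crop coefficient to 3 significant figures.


Approach: apply a simple seasonal average, Kc_avg = (Kc_ini + Kc_mid + Kc_end)/3.
Kc_avg = (0.205 + 0.914 + 0.618)/3 = 0.579
Therefore the season-average crop coefficient = 0.579.


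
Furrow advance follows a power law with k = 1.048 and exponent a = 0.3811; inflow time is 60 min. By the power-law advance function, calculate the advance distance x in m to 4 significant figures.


Approach: apply the power-law advance function, x = k*t^a.
x = 1.048 * 60^0.3811 = 4.989 m
Therefore the advance distance x = 4.989 m.


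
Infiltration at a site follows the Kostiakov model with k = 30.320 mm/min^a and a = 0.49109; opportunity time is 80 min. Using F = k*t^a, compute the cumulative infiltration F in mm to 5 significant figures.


F = 30.320 * 80^0.49109 = 260.81 mm
Therefore the cumulative infiltration F = 260.81 mm.


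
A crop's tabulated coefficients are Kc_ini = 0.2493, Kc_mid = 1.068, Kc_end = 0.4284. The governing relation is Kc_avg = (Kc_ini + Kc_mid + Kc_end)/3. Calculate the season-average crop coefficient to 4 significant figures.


Kc_avg = (0.2493 + 1.068 + 0.4284)/3 = 0.5819
Therefore the season-average crop coefficient = 0.5819.


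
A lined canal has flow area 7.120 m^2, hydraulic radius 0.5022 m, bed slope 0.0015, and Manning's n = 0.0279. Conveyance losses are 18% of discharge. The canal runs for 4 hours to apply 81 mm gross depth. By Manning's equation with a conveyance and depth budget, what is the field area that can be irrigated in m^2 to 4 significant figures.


Approach: apply Manning's equation with a conveyance and depth budget, Q = (1/n)*A*R^(2/3)*S^(1/2); Q_field = Q*(1-loss); Area = Q_field*t/(d/1000).
Step 1 — canal discharge (Manning's equation):
  Q = (1/0.0279) * 7.120 * 0.5022^(2/3) * 0.0015^(1/2) = 6.24462 m^3/s
Step 2 — delivered flow: Q_field = 6.24462*(1 - 18/100) = 5.12059 m^3/s
Step 3 — volume delivered: V = 5.12059 * 4*3600 = 73736.5 m^3
Step 4 — area served: A = V / (depth/1000) = 73736.5 / 0.081 = 910300 m^2
Therefore the field area that can be irrigated = 910300 m^2.


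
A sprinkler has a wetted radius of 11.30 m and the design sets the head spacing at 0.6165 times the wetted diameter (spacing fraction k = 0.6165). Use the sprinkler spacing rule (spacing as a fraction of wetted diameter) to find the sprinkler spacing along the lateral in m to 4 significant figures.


Approach: apply the sprinkler spacing rule (spacing as a fraction of wetted diameter), S = k*(2*R).
S = 0.6165 * (2 * 11.30) = 13.93 m
Therefore the sprinkler spacing along the lateral = 13.93 m.


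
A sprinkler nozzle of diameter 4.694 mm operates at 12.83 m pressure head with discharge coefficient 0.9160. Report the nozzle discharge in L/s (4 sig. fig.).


Approach: apply the orifice equation, Q = Cd*A*sqrt(2*g*h), A = pi*(d/2)^2.
A = pi*(4.694e-3/2)^2 = 1.73052e-05 m^2
Q = 0.9160 * 1.73052e-05 * sqrt(2*9.81*12.83) * 1000 = 0.2515 L/s
Therefore the nozzle discharge = 0.2515 L/s.


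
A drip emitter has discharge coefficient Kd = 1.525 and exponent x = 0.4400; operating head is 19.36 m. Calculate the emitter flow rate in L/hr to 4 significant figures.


Approach: apply the emitter characteristic equation, q = Kd * h^x.
q = 1.525 * 19.36^0.4400 = 5.617 L/hr
Therefore the emitter flow rate = 5.617 L/hr.


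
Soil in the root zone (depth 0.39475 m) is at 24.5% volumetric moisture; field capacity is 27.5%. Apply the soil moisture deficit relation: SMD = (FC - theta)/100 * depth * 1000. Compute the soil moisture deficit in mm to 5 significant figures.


SMD = (27.5 - 24.5)/100 * 0.39475 * 1000 = 11.842 mm
Therefore the soil moisture deficit = 11.842 mm.


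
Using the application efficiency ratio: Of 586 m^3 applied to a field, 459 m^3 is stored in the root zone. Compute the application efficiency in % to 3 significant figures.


Approach: apply the application efficiency ratio, Ea = (stored/applied)*100.
Ea = (459/586)*100 = 78.3 %
Therefore the application efficiency = 78.3 %.


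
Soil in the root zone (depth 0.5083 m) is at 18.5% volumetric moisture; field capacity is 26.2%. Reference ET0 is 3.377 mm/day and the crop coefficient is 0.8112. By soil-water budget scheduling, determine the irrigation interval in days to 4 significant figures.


Approach: apply soil-water budget scheduling, SMD = (FC-theta)/100*depth*1000; ETc = ET0*Kc; interval = SMD/ETc.
Step 1 — soil moisture deficit:
  SMD = (26.2 - 18.5)/100 * 0.5083 * 1000 = 39.1391 mm
Step 2 — daily crop ET (ETc = ET0*Kc):
  ETc = 3.377 * 0.8112 = 2.73942 mm/day
Step 3 — irrigation interval (SMD/ETc):
  interval = 39.1391 / 2.73942 = 14.29 days
Therefore the irrigation interval = 14.29 days.


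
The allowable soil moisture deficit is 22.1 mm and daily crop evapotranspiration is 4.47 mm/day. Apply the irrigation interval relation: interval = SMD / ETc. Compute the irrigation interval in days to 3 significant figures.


interval = 22.1 / 4.47 = 4.94 days
Therefore the irrigation interval = 4.94 days.


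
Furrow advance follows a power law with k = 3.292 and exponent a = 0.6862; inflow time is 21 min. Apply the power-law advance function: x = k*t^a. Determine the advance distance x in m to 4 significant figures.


x = 3.292 * 21^0.6862 = 26.59 m
Therefore the advance distance x = 26.59 m.


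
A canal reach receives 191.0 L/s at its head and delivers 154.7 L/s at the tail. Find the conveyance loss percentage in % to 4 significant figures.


Approach: apply the conveyance loss ratio, loss% = ((Q_head - Q_tail)/Q_head)*100.
loss = ((191.0 - 154.7)/191.0)*100 = 19.01 %
Therefore the conveyance loss percentage = 19.01 %.


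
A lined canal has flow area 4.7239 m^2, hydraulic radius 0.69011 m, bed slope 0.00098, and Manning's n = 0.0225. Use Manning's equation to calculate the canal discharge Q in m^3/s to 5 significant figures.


Approach: apply Manning's equation, Q = (1/n)*A*R^(2/3)*S^(1/2).
Q = (1/0.0225) * 4.7239 * 0.69011^(2/3) * 0.00098^(1/2) = 5.1327 m^3/s
Therefore the canal discharge Q = 5.1327 m^3/s.


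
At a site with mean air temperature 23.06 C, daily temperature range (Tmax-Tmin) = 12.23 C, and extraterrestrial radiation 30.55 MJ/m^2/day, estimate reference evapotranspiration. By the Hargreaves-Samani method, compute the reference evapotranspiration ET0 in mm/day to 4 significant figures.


Approach: apply the Hargreaves-Samani method, ET0 = 0.0023*(Tmean+17.8)*sqrt(Tmax-Tmin)*0.408*Ra.
ET0 = 0.0023*(23.06+17.8)*sqrt(12.23)*0.408*30.55 = 4.096 mm/day
Therefore the reference evapotranspiration ET0 = 4.096 mm/day.


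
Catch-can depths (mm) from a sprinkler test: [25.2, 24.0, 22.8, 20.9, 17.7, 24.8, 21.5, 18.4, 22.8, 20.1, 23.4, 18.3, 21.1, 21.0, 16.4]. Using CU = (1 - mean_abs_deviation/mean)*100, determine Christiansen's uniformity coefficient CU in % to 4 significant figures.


mean = 21.2267 mm
mean |d_i - mean| = 2.12178 mm
CU = (1 - 2.12178/21.2267)*100 = 90.00 %
Therefore Christiansen's uniformity coefficient CU = 90.00 %.


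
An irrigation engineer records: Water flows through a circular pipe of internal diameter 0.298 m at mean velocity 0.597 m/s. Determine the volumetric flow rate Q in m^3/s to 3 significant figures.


Approach: apply the continuity equation for pipe flow, Q = A * v with A = pi*(D/2)^2.
A = pi*(0.298/2)^2 = 0.069746 m^2
Q = 0.069746 * 0.597 = 0.0416 m^3/s
Therefore the volumetric flow rate Q = 0.0416 m^3/s.


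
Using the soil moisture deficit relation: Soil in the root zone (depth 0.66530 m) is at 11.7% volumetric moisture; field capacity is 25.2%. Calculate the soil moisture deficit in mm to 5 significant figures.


Approach: apply the soil moisture deficit relation, SMD = (FC - theta)/100 * depth * 1000.
SMD = (25.2 - 11.7)/100 * 0.66530 * 1000 = 89.816 mm
Therefore the soil moisture deficit = 89.816 mm.


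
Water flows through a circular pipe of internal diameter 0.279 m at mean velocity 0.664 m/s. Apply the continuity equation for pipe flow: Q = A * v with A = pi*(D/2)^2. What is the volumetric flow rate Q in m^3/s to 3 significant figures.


A = pi*(0.279/2)^2 = 0.061136 m^2
Q = 0.061136 * 0.664 = 0.0406 m^3/s
Therefore the volumetric flow rate Q = 0.0406 m^3/s.


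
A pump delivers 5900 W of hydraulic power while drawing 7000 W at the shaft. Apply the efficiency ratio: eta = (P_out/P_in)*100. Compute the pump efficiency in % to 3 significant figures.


eta = (5900 / 7000) * 100 = 84.3 %
Therefore the pump efficiency = 84.3 %.


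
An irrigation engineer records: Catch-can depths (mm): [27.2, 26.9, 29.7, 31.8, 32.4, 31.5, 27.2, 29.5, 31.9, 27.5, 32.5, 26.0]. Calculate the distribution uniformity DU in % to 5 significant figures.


Approach: apply the low-quarter distribution uniformity, DU = (mean of lowest quarter of readings / overall mean)*100.
sorted lowest 3 of 12: [26.0, 26.9, 27.2] -> mean = 26.70000 mm
overall mean = 29.50833 mm
DU = (26.70000/29.50833)*100 = 90.483 %
Therefore the distribution uniformity DU = 90.483 %.


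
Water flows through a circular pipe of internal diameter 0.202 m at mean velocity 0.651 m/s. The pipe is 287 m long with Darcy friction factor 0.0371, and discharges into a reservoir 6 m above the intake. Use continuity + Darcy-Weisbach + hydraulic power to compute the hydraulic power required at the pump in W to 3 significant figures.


Approach: apply continuity + Darcy-Weisbach + hydraulic power, Q = A*v; hf = f*(L/D)*(v^2/(2g)); H = static + hf; P = rho*g*Q*H.
Step 1 — flow rate (continuity, Q = A*v):
  A = pi*(0.202/2)^2 = 0.032047 m^2
  Q = 0.032047 * 0.651 = 0.020863 m^3/s
Step 2 — friction head loss (Darcy-Weisbach):
  hf = 0.0371 * (287/0.202) * (0.651^2 / (2*9.81))
  hf = 1.1386 m
Step 3 — total head: H = 6 + 1.1386 = 7.1386 m
Step 4 — hydraulic power (P = rho*g*Q*H):
  P = 1000 * 9.81 * 0.020863 * 7.1386 = 1460 W
Therefore the hydraulic power required at the pump = 1460 W.


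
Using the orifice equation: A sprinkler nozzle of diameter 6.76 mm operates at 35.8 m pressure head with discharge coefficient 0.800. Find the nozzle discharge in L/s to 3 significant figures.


Approach: apply the orifice equation, Q = Cd*A*sqrt(2*g*h), A = pi*(d/2)^2.
A = pi*(6.76e-3/2)^2 = 3.5891e-05 m^2
Q = 0.800 * 3.5891e-05 * sqrt(2*9.81*35.8) * 1000 = 0.761 L/s
Therefore the nozzle discharge = 0.761 L/s.


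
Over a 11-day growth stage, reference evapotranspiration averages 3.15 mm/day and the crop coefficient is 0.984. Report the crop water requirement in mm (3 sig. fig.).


Approach: apply the crop water requirement relation, CWR = ET0 * Kc * days.
CWR = 3.15 * 0.984 * 11 = 34.1 mm
Therefore the crop water requirement = 34.1 mm.


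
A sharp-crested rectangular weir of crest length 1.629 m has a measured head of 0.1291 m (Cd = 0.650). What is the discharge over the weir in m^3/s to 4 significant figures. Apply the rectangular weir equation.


Approach: apply the rectangular weir equation, Q = (2/3)*Cd*L*sqrt(2g)*H^1.5.
Q = (2/3)*0.650*1.629*sqrt(2*9.81)*0.1291^1.5 = 0.1450 m^3/s
Therefore the discharge over the weir = 0.1450 m^3/s.


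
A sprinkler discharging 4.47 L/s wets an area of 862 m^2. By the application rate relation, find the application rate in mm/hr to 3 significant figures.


Approach: apply the application rate relation, rate = (Q/A)*3600.
rate = (4.47 / 862) * 3600 = 18.7 mm/hr
Therefore the application rate = 18.7 mm/hr.


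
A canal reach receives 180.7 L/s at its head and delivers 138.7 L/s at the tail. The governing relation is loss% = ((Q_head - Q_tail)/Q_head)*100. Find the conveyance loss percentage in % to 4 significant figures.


loss = ((180.7 - 138.7)/180.7)*100 = 23.24 %
Therefore the conveyance loss percentage = 23.24 %.


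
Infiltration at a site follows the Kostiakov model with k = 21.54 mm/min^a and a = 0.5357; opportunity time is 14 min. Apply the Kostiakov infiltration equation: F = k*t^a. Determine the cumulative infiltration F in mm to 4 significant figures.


F = 21.54 * 14^0.5357 = 88.56 mm
Therefore the cumulative infiltration F = 88.56 mm.


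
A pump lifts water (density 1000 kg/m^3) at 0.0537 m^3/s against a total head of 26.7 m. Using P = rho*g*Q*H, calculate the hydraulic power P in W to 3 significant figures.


P = 1000 * 9.81 * 0.0537 * 26.7 = 14100 W
Therefore the hydraulic power P = 14100 W.


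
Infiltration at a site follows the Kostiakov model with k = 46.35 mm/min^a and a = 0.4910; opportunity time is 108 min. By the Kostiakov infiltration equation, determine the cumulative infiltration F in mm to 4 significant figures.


Approach: apply the Kostiakov infiltration equation, F = k*t^a.
F = 46.35 * 108^0.4910 = 461.8 mm
Therefore the cumulative infiltration F = 461.8 mm.


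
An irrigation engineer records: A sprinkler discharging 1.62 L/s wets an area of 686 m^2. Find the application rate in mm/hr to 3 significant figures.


Approach: apply the application rate relation, rate = (Q/A)*3600.
rate = (1.62 / 686) * 3600 = 8.50 mm/hr
Therefore the application rate = 8.50 mm/hr.


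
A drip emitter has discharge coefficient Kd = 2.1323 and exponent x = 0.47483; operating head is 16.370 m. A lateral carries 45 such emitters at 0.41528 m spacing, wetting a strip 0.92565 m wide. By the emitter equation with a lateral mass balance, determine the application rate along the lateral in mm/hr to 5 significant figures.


Approach: apply the emitter equation with a lateral mass balance, q = Kd*h^x; Q = n*q; rate = Q/(n*spacing*width).
Step 1 — single emitter flow (q = Kd*h^x):
  q = 2.1323 * 16.370^0.47483 = 8.041092 L/hr
Step 2 — total lateral flow: Q = 45 * 8.041092 = 361.8491 L/hr
Step 3 — wetted area: A = 45 * 0.41528 * 0.92565 = 17.29818 m^2
Step 4 — application rate: Q/A = 361.8491/17.29818 = 20.918 mm/hr
Therefore the application rate along the lateral = 20.918 mm/hr.


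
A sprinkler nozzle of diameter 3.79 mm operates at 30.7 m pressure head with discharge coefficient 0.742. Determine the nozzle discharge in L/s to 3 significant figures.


Approach: apply the orifice equation, Q = Cd*A*sqrt(2*g*h), A = pi*(d/2)^2.
A = pi*(3.79e-3/2)^2 = 1.1282e-05 m^2
Q = 0.742 * 1.1282e-05 * sqrt(2*9.81*30.7) * 1000 = 0.205 L/s
Therefore the nozzle discharge = 0.205 L/s.


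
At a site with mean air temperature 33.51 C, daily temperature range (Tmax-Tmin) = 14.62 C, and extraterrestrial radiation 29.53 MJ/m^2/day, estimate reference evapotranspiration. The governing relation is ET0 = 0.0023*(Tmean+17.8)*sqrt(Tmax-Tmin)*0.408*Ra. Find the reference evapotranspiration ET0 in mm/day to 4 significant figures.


ET0 = 0.0023*(33.51+17.8)*sqrt(14.62)*0.408*29.53 = 5.437 mm/day
Therefore the reference evapotranspiration ET0 = 5.437 mm/day.


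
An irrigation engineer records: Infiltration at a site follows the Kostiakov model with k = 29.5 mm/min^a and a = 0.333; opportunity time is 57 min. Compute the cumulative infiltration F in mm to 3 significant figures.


Approach: apply the Kostiakov infiltration equation, F = k*t^a.
F = 29.5 * 57^0.333 = 113 mm
Therefore the cumulative infiltration F = 113 mm.


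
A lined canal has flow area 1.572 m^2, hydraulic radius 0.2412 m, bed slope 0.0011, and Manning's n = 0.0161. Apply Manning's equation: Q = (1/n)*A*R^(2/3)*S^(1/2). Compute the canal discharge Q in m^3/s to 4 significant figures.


Q = (1/0.0161) * 1.572 * 0.2412^(2/3) * 0.0011^(1/2) = 1.255 m^3/s
Therefore the canal discharge Q = 1.255 m^3/s.


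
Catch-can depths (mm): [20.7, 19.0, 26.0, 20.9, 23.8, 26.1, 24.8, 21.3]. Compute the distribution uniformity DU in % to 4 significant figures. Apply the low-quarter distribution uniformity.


Approach: apply the low-quarter distribution uniformity, DU = (mean of lowest quarter of readings / overall mean)*100.
sorted lowest 2 of 8: [19.0, 20.7] -> mean = 19.8500 mm
overall mean = 22.8250 mm
DU = (19.8500/22.8250)*100 = 86.97 %
Therefore the distribution uniformity DU = 86.97 %.


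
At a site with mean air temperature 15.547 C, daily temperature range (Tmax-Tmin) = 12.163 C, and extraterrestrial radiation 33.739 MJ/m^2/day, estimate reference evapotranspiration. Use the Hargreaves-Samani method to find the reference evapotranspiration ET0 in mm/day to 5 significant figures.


Approach: apply the Hargreaves-Samani method, ET0 = 0.0023*(Tmean+17.8)*sqrt(Tmax-Tmin)*0.408*Ra.
ET0 = 0.0023*(15.547+17.8)*sqrt(12.163)*0.408*33.739 = 3.6821 mm/day
Therefore the reference evapotranspiration ET0 = 3.6821 mm/day.


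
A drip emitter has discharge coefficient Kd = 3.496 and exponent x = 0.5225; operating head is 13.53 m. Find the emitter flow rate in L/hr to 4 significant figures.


Approach: apply the emitter characteristic equation, q = Kd * h^x.
q = 3.496 * 13.53^0.5225 = 13.64 L/hr
Therefore the emitter flow rate = 13.64 L/hr.


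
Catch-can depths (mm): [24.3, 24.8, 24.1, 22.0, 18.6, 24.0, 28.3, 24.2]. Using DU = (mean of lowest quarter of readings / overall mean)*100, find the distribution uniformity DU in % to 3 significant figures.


sorted lowest 2 of 8: [18.6, 22.0] -> mean = 20.300 mm
overall mean = 23.788 mm
DU = (20.300/23.788)*100 = 85.3 %
Therefore the distribution uniformity DU = 85.3 %.


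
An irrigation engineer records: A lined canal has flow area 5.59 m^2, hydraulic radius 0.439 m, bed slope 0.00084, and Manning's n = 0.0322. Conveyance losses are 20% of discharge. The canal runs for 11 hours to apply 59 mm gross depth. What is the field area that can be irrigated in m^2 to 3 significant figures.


Approach: apply Manning's equation with a conveyance and depth budget, Q = (1/n)*A*R^(2/3)*S^(1/2); Q_field = Q*(1-loss); Area = Q_field*t/(d/1000).
Step 1 — canal discharge (Manning's equation):
  Q = (1/0.0322) * 5.59 * 0.439^(2/3) * 0.00084^(1/2) = 2.9063 m^3/s
Step 2 — delivered flow: Q_field = 2.9063*(1 - 20/100) = 2.3250 m^3/s
Step 3 — volume delivered: V = 2.3250 * 11*3600 = 92071 m^3
Step 4 — area served: A = V / (depth/1000) = 92071 / 0.059 = 1560000 m^2
Therefore the field area that can be irrigated = 1560000 m^2.


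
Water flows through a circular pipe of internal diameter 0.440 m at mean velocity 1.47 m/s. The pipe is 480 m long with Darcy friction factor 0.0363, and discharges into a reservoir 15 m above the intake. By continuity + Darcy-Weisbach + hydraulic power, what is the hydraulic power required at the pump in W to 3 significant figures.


Approach: apply continuity + Darcy-Weisbach + hydraulic power, Q = A*v; hf = f*(L/D)*(v^2/(2g)); H = static + hf; P = rho*g*Q*H.
Step 1 — flow rate (continuity, Q = A*v):
  A = pi*(0.440/2)^2 = 0.15205 m^2
  Q = 0.15205 * 1.47 = 0.22352 m^3/s
Step 2 — friction head loss (Darcy-Weisbach):
  hf = 0.0363 * (480/0.440) * (1.47^2 / (2*9.81))
  hf = 4.3614 m
Step 3 — total head: H = 15 + 4.3614 = 19.361 m
Step 4 — hydraulic power (P = rho*g*Q*H):
  P = 1000 * 9.81 * 0.22352 * 19.361 = 42500 W
Therefore the hydraulic power required at the pump = 42500 W.


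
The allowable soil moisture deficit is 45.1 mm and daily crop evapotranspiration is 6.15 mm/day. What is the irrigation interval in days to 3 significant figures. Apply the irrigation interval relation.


Approach: apply the irrigation interval relation, interval = SMD / ETc.
interval = 45.1 / 6.15 = 7.33 days
Therefore the irrigation interval = 7.33 days.


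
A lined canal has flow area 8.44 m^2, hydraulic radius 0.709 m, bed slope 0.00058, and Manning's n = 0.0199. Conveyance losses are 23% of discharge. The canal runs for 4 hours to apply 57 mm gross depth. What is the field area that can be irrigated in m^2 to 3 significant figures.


Approach: apply Manning's equation with a conveyance and depth budget, Q = (1/n)*A*R^(2/3)*S^(1/2); Q_field = Q*(1-loss); Area = Q_field*t/(d/1000).
Step 1 — canal discharge (Manning's equation):
  Q = (1/0.0199) * 8.44 * 0.709^(2/3) * 0.00058^(1/2) = 8.1215 m^3/s
Step 2 — delivered flow: Q_field = 8.1215*(1 - 23/100) = 6.2535 m^3/s
Step 3 — volume delivered: V = 6.2535 * 4*3600 = 90051 m^3
Step 4 — area served: A = V / (depth/1000) = 90051 / 0.057 = 1580000 m^2
Therefore the field area that can be irrigated = 1580000 m^2.


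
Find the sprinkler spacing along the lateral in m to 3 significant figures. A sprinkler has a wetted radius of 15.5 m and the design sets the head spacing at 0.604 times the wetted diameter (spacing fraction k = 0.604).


Approach: apply the sprinkler spacing rule (spacing as a fraction of wetted diameter), S = k*(2*R).
S = 0.604 * (2 * 15.5) = 18.7 m
Therefore the sprinkler spacing along the lateral = 18.7 m.


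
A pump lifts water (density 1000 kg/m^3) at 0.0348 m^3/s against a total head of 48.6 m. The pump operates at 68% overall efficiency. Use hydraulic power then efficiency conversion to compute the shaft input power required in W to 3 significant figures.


Approach: apply hydraulic power then efficiency conversion, P = rho*g*Q*H; P_in = P/eta.
Step 1 — hydraulic power (P = rho*g*Q*H):
  P = 1000 * 9.81 * 0.0348 * 48.6 = 16591 W
Step 2 — input power: P_in = P/eta = 16591 / 0.68 = 24400 W
Therefore the shaft input power required = 24400 W.


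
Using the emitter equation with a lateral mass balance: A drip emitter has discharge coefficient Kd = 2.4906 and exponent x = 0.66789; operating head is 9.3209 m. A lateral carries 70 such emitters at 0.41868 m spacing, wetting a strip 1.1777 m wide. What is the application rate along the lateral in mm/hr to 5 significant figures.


Approach: apply the emitter equation with a lateral mass balance, q = Kd*h^x; Q = n*q; rate = Q/(n*spacing*width).
Step 1 — single emitter flow (q = Kd*h^x):
  q = 2.4906 * 9.3209^0.66789 = 11.06102 L/hr
Step 2 — total lateral flow: Q = 70 * 11.06102 = 774.2714 L/hr
Step 3 — wetted area: A = 70 * 0.41868 * 1.1777 = 34.51556 m^2
Step 4 — application rate: Q/A = 774.2714/34.51556 = 22.433 mm/hr
Therefore the application rate along the lateral = 22.433 mm/hr.


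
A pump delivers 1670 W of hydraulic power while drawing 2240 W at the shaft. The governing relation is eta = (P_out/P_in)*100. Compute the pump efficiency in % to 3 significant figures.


eta = (1670 / 2240) * 100 = 74.6 %
Therefore the pump efficiency = 74.6 %.


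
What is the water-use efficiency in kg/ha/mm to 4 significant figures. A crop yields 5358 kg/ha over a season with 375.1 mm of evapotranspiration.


Approach: apply the water-use efficiency ratio, WUE = yield/ET.
WUE = 5358 / 375.1 = 14.28 kg/ha/mm
Therefore the water-use efficiency = 14.28 kg/ha/mm.


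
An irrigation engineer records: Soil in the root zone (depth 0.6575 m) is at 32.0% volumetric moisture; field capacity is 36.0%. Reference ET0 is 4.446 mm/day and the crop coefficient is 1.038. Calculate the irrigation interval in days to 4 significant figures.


Approach: apply soil-water budget scheduling, SMD = (FC-theta)/100*depth*1000; ETc = ET0*Kc; interval = SMD/ETc.
Step 1 — soil moisture deficit:
  SMD = (36.0 - 32.0)/100 * 0.6575 * 1000 = 26.3000 mm
Step 2 — daily crop ET (ETc = ET0*Kc):
  ETc = 4.446 * 1.038 = 4.61495 mm/day
Step 3 — irrigation interval (SMD/ETc):
  interval = 26.3000 / 4.61495 = 5.699 days
Therefore the irrigation interval = 5.699 days.


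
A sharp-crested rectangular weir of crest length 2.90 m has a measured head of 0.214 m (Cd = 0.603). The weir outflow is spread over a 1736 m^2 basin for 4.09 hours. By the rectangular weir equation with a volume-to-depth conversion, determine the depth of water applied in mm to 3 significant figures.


Approach: apply the rectangular weir equation with a volume-to-depth conversion, Q = (2/3)*Cd*L*sqrt(2g)*H^1.5; d = Q*t/A * 1000.
Step 1 — weir discharge:
  Q = (2/3)*0.603*2.90*sqrt(2*9.81)*0.214^1.5 = 0.51120 m^3/s
Step 2 — volume: V = 0.51120 * 4.09*3600 = 7527.0 m^3
Step 3 — depth: d = V/A * 1000 = 7527.0/1736 * 1000 = 4340 mm
Therefore the depth of water applied = 4340 mm.


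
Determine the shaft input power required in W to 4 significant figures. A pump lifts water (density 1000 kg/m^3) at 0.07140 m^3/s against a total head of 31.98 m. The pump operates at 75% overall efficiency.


Approach: apply hydraulic power then efficiency conversion, P = rho*g*Q*H; P_in = P/eta.
Step 1 — hydraulic power (P = rho*g*Q*H):
  P = 1000 * 9.81 * 0.07140 * 31.98 = 22399.9 W
Step 2 — input power: P_in = P/eta = 22399.9 / 0.75 = 29870 W
Therefore the shaft input power required = 29870 W.
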